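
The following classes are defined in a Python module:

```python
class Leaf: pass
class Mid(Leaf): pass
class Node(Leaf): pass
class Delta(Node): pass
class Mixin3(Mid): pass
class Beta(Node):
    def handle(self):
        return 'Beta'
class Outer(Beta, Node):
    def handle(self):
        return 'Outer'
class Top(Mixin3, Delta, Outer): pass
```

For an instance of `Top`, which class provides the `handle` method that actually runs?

L[Top] = Top + merge(L[Mixin3], L[Delta], L[Outer], [Mixin3 Delta Outer])
  take Mixin3:  [Mixin3 Mid Leaf object] + [Delta Node Leaf object] + [Outer Beta Node Leaf object] + [Mixin3 Delta Outer]
  take Mid:  [Mid Leaf object] + [Delta Node Leaf object] + [Outer Beta Node Leaf object] + [Delta Outer]
  take Delta:  [Leaf object] + [Delta Node Leaf object] + [Outer Beta Node Leaf object] + [Delta Outer]
  take Outer:  [Leaf object] + [Node Leaf object] + [Outer Beta Node Leaf object] + [Outer]
  take Beta:  [Leaf object] + [Node Leaf object] + [Beta Node Leaf object]
  take Node:  [Leaf object] + [Node Leaf object] + [Node Leaf object]
  take Leaf:  [Leaf object] + [Leaf object] + [Leaf object]
  take object:  [object] + [object] + [object]
MRO: Top Mixin3 Mid Delta Outer Beta Node Leaf object
handle is defined in: Beta, Outer. First along the MRO is Outer.

Outer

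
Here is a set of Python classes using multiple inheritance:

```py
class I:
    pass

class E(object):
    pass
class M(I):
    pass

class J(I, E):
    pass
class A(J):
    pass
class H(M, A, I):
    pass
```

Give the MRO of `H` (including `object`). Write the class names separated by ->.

H -> M -> A -> J -> I -> E -> object

L[H] = H + merge(L[M], L[A], L[I], [M A I])
  take M:  [M I object] + [A J I E object] + [I object] + [M A I]
  take A:  [I object] + [A J I E object] + [I object] + [A I]
  take J:  [I object] + [J I E object] + [I object] + [I]
  take I:  [I object] + [I E object] + [I object] + [I]
  take E:  [object] + [E object] + [object]
  take object:  [object] + [object] + [object]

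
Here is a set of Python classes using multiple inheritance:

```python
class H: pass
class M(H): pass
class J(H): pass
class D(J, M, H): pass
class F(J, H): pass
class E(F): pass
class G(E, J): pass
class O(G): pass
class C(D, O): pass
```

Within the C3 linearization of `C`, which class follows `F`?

L[C] = C + merge(L[D], L[O], [D O])
  take D:  [D J M H object] + [O G E F J H object] + [D O]
  take O:  [J M H object] + [O G E F J H object] + [O]
  take G:  [J M H object] + [G E F J H object]
  take E:  [J M H object] + [E F J H object]
  take F:  [J M H object] + [F J H object]
  take J:  [J M H object] + [J H object]
  take M:  [M H object] + [H object]
  take H:  [H object] + [H object]
  take object:  [object] + [object]
MRO: C D O G E F J M H object
F is at position 5; next is J.

J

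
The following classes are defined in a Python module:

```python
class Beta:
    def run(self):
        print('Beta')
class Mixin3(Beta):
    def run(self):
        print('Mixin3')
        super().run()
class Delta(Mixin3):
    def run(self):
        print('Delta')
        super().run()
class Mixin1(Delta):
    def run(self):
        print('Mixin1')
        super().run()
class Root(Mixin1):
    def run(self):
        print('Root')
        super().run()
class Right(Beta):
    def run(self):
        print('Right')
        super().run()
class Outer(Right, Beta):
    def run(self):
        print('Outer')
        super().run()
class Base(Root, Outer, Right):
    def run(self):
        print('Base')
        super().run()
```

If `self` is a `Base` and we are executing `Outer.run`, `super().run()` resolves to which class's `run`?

Right

L[Base] = Base + merge(L[Root], L[Outer], L[Right], [Root Outer Right])
  take Root:  [Root Mixin1 Delta Mixin3 Beta object] + [Outer Right Beta object] + [Right Beta object] + [Root Outer Right]
  take Mixin1:  [Mixin1 Delta Mixin3 Beta object] + [Outer Right Beta object] + [Right Beta object] + [Outer Right]
  take Delta:  [Delta Mixin3 Beta object] + [Outer Right Beta object] + [Right Beta object] + [Outer Right]
  take Mixin3:  [Mixin3 Beta object] + [Outer Right Beta object] + [Right Beta object] + [Outer Right]
  take Outer:  [Beta object] + [Outer Right Beta object] + [Right Beta object] + [Outer Right]
  take Right:  [Beta object] + [Right Beta object] + [Right Beta object] + [Right]
  take Beta:  [Beta object] + [Beta object] + [Beta object]
  take object:  [object] + [object] + [object]
MRO: Base Root Mixin1 Delta Mixin3 Outer Right Beta object
super() in Outer.run on a Base instance goes to the class after Outer in Base's MRO: Right.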